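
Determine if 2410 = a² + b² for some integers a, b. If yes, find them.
3² + 49² (a=3, b=49)

Factorization: 2410 = 2 × 5 × 241
By Fermat: n is sum of two squares iff every prime p ≡ 3 (mod 4) appears to even power.
All primes ≡ 3 (mod 4) appear to even power.
Search a = 0, 1, 2, … for 2410 - a² a perfect square: first hit at a = 3: 2410 - 9 = 2401 = 49².
2410 = 3² + 49² = 9 + 2401 ✓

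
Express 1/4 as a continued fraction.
[0; 4]

Euclidean algorithm steps:
1 = 0 × 4 + 1
4 = 4 × 1 + 0
Continued fraction: [0; 4]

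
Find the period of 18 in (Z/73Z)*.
18

73 is prime, so ord(18) divides φ(73) = 72.
Divisors of 72: 1, 2, 3, 4, 6, 8, 9, 12, 18, 24, 36, 72.
Repeated squaring: 18^1 ≡ 18, 18^2 ≡ 32, 18^4 ≡ 2, 18^8 ≡ 4, 18^16 ≡ 16, 18^32 ≡ 37, 18^64 ≡ 55 (mod 73).
Test 18^d mod 73 for each divisor d in increasing order:
18^1 ≡ 18
18^2 ≡ 32
18^3 = 18^2·18^1 ≡ 65
18^4 ≡ 2
18^6 = 18^4·18^2 ≡ 64
18^8 ≡ 4
18^9 = 18^8·18^1 ≡ 72
18^12 = 18^8·18^4 ≡ 8
18^18 = 18^16·18^2 ≡ 1  ← first divisor giving 1
The order is 18.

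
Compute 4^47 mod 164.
148

Repeated squaring. Binary of 47 = 101111.
4^1 ≡ 4 (mod 164); 4^2 ≡ 16 (mod 164); 4^4 ≡ 92 (mod 164); 4^8 ≡ 100 (mod 164); 4^16 ≡ 160 (mod 164); 4^32 ≡ 16 (mod 164)
4^47 = 4^1 × 4^2 × 4^4 × 4^8 × 4^32 ≡ 148 (mod 164)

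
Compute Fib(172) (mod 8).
3

Matrix identity: Q^n = [[F_(n+1), F_n], [F_n, F_(n-1)]] with Q = [[1,1],[1,0]].
n = 172 = 10101100₂. Square-and-multiply, entries mod 8:
Q^1 = [[1,1],[1,0]]
Q^2 = (Q^1)² = [[2,1],[1,1]]
Q^5 = (Q^2)²·Q = [[0,5],[5,3]]
Q^10 = (Q^5)² = [[1,7],[7,2]]
Q^21 = (Q^10)²·Q = [[7,2],[2,5]]
Q^43 = (Q^21)²·Q = [[5,5],[5,0]]
Q^86 = (Q^43)² = [[2,1],[1,1]]
Q^172 = (Q^86)² = [[5,3],[3,2]]
F_172 mod 8 = Q^172[0][1] = 3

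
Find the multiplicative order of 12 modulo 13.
2

13 is prime, so ord(12) divides φ(13) = 12.
Divisors of 12: 1, 2, 3, 4, 6, 12.
Repeated squaring: 12^1 ≡ 12, 12^2 ≡ 1, 12^4 ≡ 1, 12^8 ≡ 1 (mod 13).
Test 12^d mod 13 for each divisor d in increasing order:
12^1 ≡ 12
12^2 ≡ 1  ← first divisor giving 1
The order is 2.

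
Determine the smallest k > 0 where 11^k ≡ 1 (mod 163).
162

163 is prime, so ord(11) divides φ(163) = 162.
Divisors of 162: 1, 2, 3, 6, 9, 18, 27, 54, 81, 162.
Repeated squaring: 11^1 ≡ 11, 11^2 ≡ 121, 11^4 ≡ 134, 11^8 ≡ 26, 11^16 ≡ 24, 11^32 ≡ 87, 11^64 ≡ 71, 11^128 ≡ 151 (mod 163).
Test 11^d mod 163 for each divisor d in increasing order:
11^1 ≡ 11
11^2 ≡ 121
11^3 = 11^2·11^1 ≡ 27
11^6 = 11^4·11^2 ≡ 77
11^9 = 11^8·11^1 ≡ 123
11^18 = 11^16·11^2 ≡ 133
11^27 = 11^16·11^8·11^2·11^1 ≡ 59
11^54 = 11^32·11^16·11^4·11^2 ≡ 58
11^81 = 11^64·11^16·11^1 ≡ 162
11^162 = 11^128·11^32·11^2 ≡ 1  ← first divisor giving 1
The order is 162.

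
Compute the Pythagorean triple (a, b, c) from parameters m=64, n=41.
(2415, 5248, 5777)

Euclid's formula: a = m² - n², b = 2mn, c = m² + n²
m = 64, n = 41
a = 64² - 41² = 4096 - 1681 = 2415
b = 2 × 64 × 41 = 5248
c = 64² + 41² = 4096 + 1681 = 5777
Verification: 2415² + 5248² = 5832225 + 27541504 = 33373729 = 5777² ✓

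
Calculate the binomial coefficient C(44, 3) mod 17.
1

Using Lucas' theorem:
Write n=44 and k=3 in base 17:
n in base 17: [2, 10]
k in base 17: [0, 3]
C(44,3) mod 17 = ∏ C(n_i, k_i) mod 17
Digit binomials (mod 17): C(2,0) = 1; C(10,3) = 120 ≡ 1
Product: 1 × 1 = 1 ≡ 1 (mod 17)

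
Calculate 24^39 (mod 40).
24

Repeated squaring. Binary of 39 = 100111.
24^1 ≡ 24 (mod 40); 24^2 ≡ 16 (mod 40); 24^4 ≡ 16 (mod 40); 24^8 ≡ 16 (mod 40); 24^16 ≡ 16 (mod 40); 24^32 ≡ 16 (mod 40)
24^39 = 24^1 × 24^2 × 24^4 × 24^32 ≡ 24 (mod 40)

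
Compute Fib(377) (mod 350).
307

Matrix identity: Q^n = [[F_(n+1), F_n], [F_n, F_(n-1)]] with Q = [[1,1],[1,0]].
n = 377 = 101111001₂. Square-and-multiply, entries mod 350:
Q^1 = [[1,1],[1,0]]
Q^2 = (Q^1)² = [[2,1],[1,1]]
Q^5 = (Q^2)²·Q = [[8,5],[5,3]]
Q^11 = (Q^5)²·Q = [[144,89],[89,55]]
Q^23 = (Q^11)²·Q = [[168,307],[307,211]]
Q^47 = (Q^23)²·Q = [[126,323],[323,153]]
Q^94 = (Q^47)² = [[155,167],[167,338]]
Q^188 = (Q^94)² = [[114,81],[81,33]]
Q^377 = (Q^188)²·Q = [[314,307],[307,7]]
F_377 mod 350 = Q^377[0][1] = 307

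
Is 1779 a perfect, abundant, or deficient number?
deficient

Proper divisors of 1779: sum = 1 + 3 + 593 = 597
Since 597 < 1779, 1779 is deficient.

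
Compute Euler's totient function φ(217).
180

217 = 7 × 31
φ(n) = n × ∏(1 - 1/p) for each prime p dividing n
φ(217) = 217 × (1 - 1/7) × (1 - 1/31) = 180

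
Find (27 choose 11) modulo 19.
0

Using Lucas' theorem:
Write n=27 and k=11 in base 19:
n in base 19: [1, 8]
k in base 19: [0, 11]
C(27,11) mod 19 = ∏ C(n_i, k_i) mod 19
Digit binomials (mod 19): C(1,0) = 1; C(8,11) = 0 (k_i > n_i)
Product: 1 × 0 = 0 ≡ 0 (mod 19)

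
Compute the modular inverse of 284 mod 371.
226

gcd(284, 371) = 1, so the inverse exists.
Extended Euclidean algorithm on (371, 284):
371 = 1 × 284 + 87  ⟹  87 = (1)·371 + (-1)·284
284 = 3 × 87 + 23  ⟹  23 = (-3)·371 + (4)·284
87 = 3 × 23 + 18  ⟹  18 = (10)·371 + (-13)·284
23 = 1 × 18 + 5  ⟹  5 = (-13)·371 + (17)·284
18 = 3 × 5 + 3  ⟹  3 = (49)·371 + (-64)·284
5 = 1 × 3 + 2  ⟹  2 = (-62)·371 + (81)·284
3 = 1 × 2 + 1  ⟹  1 = (111)·371 + (-145)·284
So (-145)·284 ≡ 1 (mod 371), i.e. 284^(-1) ≡ -145 ≡ 226 (mod 371).
Check: 284 × 226 = 64184 ≡ 1 (mod 371)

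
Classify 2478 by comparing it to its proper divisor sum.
abundant

Proper divisors of 2478: sum = 1 + 2 + 3 + 6 + 7 + 14 + 21 + 42 + 59 + 118 + 177 + 354 + 413 + 826 + 1239 = 3282
Since 3282 > 2478, 2478 is abundant.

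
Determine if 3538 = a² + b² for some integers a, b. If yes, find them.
17² + 57² (a=17, b=57)

Factorization: 3538 = 2 × 29 × 61
By Fermat: n is sum of two squares iff every prime p ≡ 3 (mod 4) appears to even power.
All primes ≡ 3 (mod 4) appear to even power.
Search a = 0, 1, 2, … for 3538 - a² a perfect square: first hit at a = 17: 3538 - 289 = 3249 = 57².
3538 = 17² + 57² = 289 + 3249 ✓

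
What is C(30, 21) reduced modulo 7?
4

Using Lucas' theorem:
Write n=30 and k=21 in base 7:
n in base 7: [4, 2]
k in base 7: [3, 0]
C(30,21) mod 7 = ∏ C(n_i, k_i) mod 7
Digit binomials (mod 7): C(4,3) = 4; C(2,0) = 1
Product: 4 × 1 = 4 ≡ 4 (mod 7)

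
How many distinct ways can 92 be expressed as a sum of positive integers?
72533807

p(n) counts ways to write n as a sum of positive integers (order ignored).
Euler's pentagonal recurrence: p(k) = p(k-1) + p(k-2) - p(k-5) - p(k-7) + p(k-12) + p(k-15) - ... (offsets j(3j∓1)/2, signs ++--, p(0)=1, p(<0)=0).
DP table for k = 0..91: p(0)=1, p(1)=1, p(2)=2, p(3)=3, p(4)=5, p(5)=7, p(6)=11, p(7)=15, p(8)=22, p(9)=30, p(10)=42, p(11)=56, p(12)=77, p(13)=101, p(14)=135, p(15)=176, p(16)=231, p(17)=297, p(18)=385, p(19)=490, p(20)=627, p(21)=792, p(22)=1002, p(23)=1255, p(24)=1575, p(25)=1958, p(26)=2436, p(27)=3010, p(28)=3718, p(29)=4565, p(30)=5604, p(31)=6842, p(32)=8349, p(33)=10143, p(34)=12310, p(35)=14883, p(36)=17977, p(37)=21637, p(38)=26015, p(39)=31185, p(40)=37338, p(41)=44583, p(42)=53174, p(43)=63261, p(44)=75175, p(45)=89134, p(46)=105558, p(47)=124754, p(48)=147273, p(49)=173525, p(50)=204226, p(51)=239943, p(52)=281589, p(53)=329931, p(54)=386155, p(55)=451276, p(56)=526823, p(57)=614154, p(58)=715220, p(59)=831820, p(60)=966467, p(61)=1121505, p(62)=1300156, p(63)=1505499, p(64)=1741630, p(65)=2012558, p(66)=2323520, p(67)=2679689, p(68)=3087735, p(69)=3554345, p(70)=4087968, p(71)=4697205, p(72)=5392783, p(73)=6185689, p(74)=7089500, p(75)=8118264, p(76)=9289091, p(77)=10619863, p(78)=12132164, p(79)=13848650, p(80)=15796476, p(81)=18004327, p(82)=20506255, p(83)=23338469, p(84)=26543660, p(85)=30167357, p(86)=34262962, p(87)=38887673, p(88)=44108109, p(89)=49995925, p(90)=56634173, p(91)=64112359.
Final step: p(92) = p(91) + p(90) - p(87) - p(85) + p(80) + p(77) - p(70) - p(66) + p(57) + p(52) - p(41) - p(35) + p(22) + p(15) - p(0)
= 64112359 + 56634173 - 38887673 - 30167357 + 15796476 + 10619863 - 4087968 - 2323520 + 614154 + 281589 - 44583 - 14883 + 1002 + 176 - 1
= 72533807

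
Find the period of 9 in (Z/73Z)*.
6

73 is prime, so ord(9) divides φ(73) = 72.
Divisors of 72: 1, 2, 3, 4, 6, 8, 9, 12, 18, 24, 36, 72.
Repeated squaring: 9^1 ≡ 9, 9^2 ≡ 8, 9^4 ≡ 64, 9^8 ≡ 8, 9^16 ≡ 64, 9^32 ≡ 8, 9^64 ≡ 64 (mod 73).
Test 9^d mod 73 for each divisor d in increasing order:
9^1 ≡ 9
9^2 ≡ 8
9^3 = 9^2·9^1 ≡ 72
9^4 ≡ 64
9^6 = 9^4·9^2 ≡ 1  ← first divisor giving 1
The order is 6.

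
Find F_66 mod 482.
306

Matrix identity: Q^n = [[F_(n+1), F_n], [F_n, F_(n-1)]] with Q = [[1,1],[1,0]].
n = 66 = 1000010₂. Square-and-multiply, entries mod 482:
Q^1 = [[1,1],[1,0]]
Q^2 = (Q^1)² = [[2,1],[1,1]]
Q^4 = (Q^2)² = [[5,3],[3,2]]
Q^8 = (Q^4)² = [[34,21],[21,13]]
Q^16 = (Q^8)² = [[151,23],[23,128]]
Q^33 = (Q^16)²·Q = [[345,194],[194,151]]
Q^66 = (Q^33)² = [[11,306],[306,187]]
F_66 mod 482 = Q^66[0][1] = 306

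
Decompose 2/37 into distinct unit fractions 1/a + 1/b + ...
1/19 + 1/703

Greedy algorithm:
2/37: ceiling(37/2) = 19, use 1/19
1/703: ceiling(703/1) = 703, use 1/703
Result: 2/37 = 1/19 + 1/703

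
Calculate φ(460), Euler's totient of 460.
176

460 = 2^2 × 5 × 23
φ(n) = n × ∏(1 - 1/p) for each prime p dividing n
φ(460) = 460 × (1 - 1/2) × (1 - 1/5) × (1 - 1/23) = 176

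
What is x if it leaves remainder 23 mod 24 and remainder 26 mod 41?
887

Using Chinese Remainder Theorem:
M = 24 × 41 = 984
M1 = 41, M2 = 24
y1 = 41^(-1) mod 24 = 17
y2 = 24^(-1) mod 41 = 12
x = (23×41×17 + 26×24×12) mod 984 = 887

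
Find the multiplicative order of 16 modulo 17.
2

17 is prime, so ord(16) divides φ(17) = 16.
Divisors of 16: 1, 2, 4, 8, 16.
Repeated squaring: 16^1 ≡ 16, 16^2 ≡ 1, 16^4 ≡ 1, 16^8 ≡ 1, 16^16 ≡ 1 (mod 17).
Test 16^d mod 17 for each divisor d in increasing order:
16^1 ≡ 16
16^2 ≡ 1  ← first divisor giving 1
The order is 2.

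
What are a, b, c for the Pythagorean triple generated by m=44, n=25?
(1311, 2200, 2561)

Euclid's formula: a = m² - n², b = 2mn, c = m² + n²
m = 44, n = 25
a = 44² - 25² = 1936 - 625 = 1311
b = 2 × 44 × 25 = 2200
c = 44² + 25² = 1936 + 625 = 2561
Verification: 1311² + 2200² = 1718721 + 4840000 = 6558721 = 2561² ✓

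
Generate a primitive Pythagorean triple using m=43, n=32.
(825, 2752, 2873)

Euclid's formula: a = m² - n², b = 2mn, c = m² + n²
m = 43, n = 32
a = 43² - 32² = 1849 - 1024 = 825
b = 2 × 43 × 32 = 2752
c = 43² + 32² = 1849 + 1024 = 2873
Verification: 825² + 2752² = 680625 + 7573504 = 8254129 = 2873² ✓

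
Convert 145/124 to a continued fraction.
[1; 5, 1, 9, 2]

Euclidean algorithm steps:
145 = 1 × 124 + 21
124 = 5 × 21 + 19
21 = 1 × 19 + 2
19 = 9 × 2 + 1
2 = 2 × 1 + 0
Continued fraction: [1; 5, 1, 9, 2]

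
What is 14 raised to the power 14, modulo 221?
53

Repeated squaring. Binary of 14 = 1110.
14^1 ≡ 14 (mod 221); 14^2 ≡ 196 (mod 221); 14^4 ≡ 183 (mod 221); 14^8 ≡ 118 (mod 221)
14^14 = 14^2 × 14^4 × 14^8 ≡ 53 (mod 221)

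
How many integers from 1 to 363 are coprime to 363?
220

363 = 3 × 11^2
φ(n) = n × ∏(1 - 1/p) for each prime p dividing n
φ(363) = 363 × (1 - 1/3) × (1 - 1/11) = 220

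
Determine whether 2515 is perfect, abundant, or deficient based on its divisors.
deficient

Proper divisors of 2515: sum = 1 + 5 + 503 = 509
Since 509 < 2515, 2515 is deficient.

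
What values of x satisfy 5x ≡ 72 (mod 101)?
x ≡ 75 (mod 101)

gcd(5, 101) = 1, which divides 72, so solutions exist.
Find 5^(-1) mod 101 by the extended Euclidean algorithm:
101 = 20 × 5 + 1  ⟹  1 = (1)·101 + (-20)·5
So (-20)·5 ≡ 1 (mod 101), i.e. 5^(-1) ≡ -20 ≡ 81 (mod 101).
x ≡ 81 × 72 = 5832 ≡ 75 (mod 101).
Check: 5 × 75 = 375 ≡ 72 (mod 101).
Unique solution: x ≡ 75 (mod 101)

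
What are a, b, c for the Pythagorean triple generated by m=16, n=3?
(247, 96, 265)

Euclid's formula: a = m² - n², b = 2mn, c = m² + n²
m = 16, n = 3
a = 16² - 3² = 256 - 9 = 247
b = 2 × 16 × 3 = 96
c = 16² + 3² = 256 + 9 = 265
Verification: 247² + 96² = 61009 + 9216 = 70225 = 265² ✓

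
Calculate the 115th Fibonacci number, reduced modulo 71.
49

Matrix identity: Q^n = [[F_(n+1), F_n], [F_n, F_(n-1)]] with Q = [[1,1],[1,0]].
n = 115 = 1110011₂. Square-and-multiply, entries mod 71:
Q^1 = [[1,1],[1,0]]
Q^3 = (Q^1)²·Q = [[3,2],[2,1]]
Q^7 = (Q^3)²·Q = [[21,13],[13,8]]
Q^14 = (Q^7)² = [[42,22],[22,20]]
Q^28 = (Q^14)² = [[47,15],[15,32]]
Q^57 = (Q^28)²·Q = [[69,20],[20,49]]
Q^115 = (Q^57)²·Q = [[66,49],[49,17]]
F_115 mod 71 = Q^115[0][1] = 49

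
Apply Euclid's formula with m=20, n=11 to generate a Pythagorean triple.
(279, 440, 521)

Euclid's formula: a = m² - n², b = 2mn, c = m² + n²
m = 20, n = 11
a = 20² - 11² = 400 - 121 = 279
b = 2 × 20 × 11 = 440
c = 20² + 11² = 400 + 121 = 521
Verification: 279² + 440² = 77841 + 193600 = 271441 = 521² ✓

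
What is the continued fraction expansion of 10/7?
[1; 2, 3]

Euclidean algorithm steps:
10 = 1 × 7 + 3
7 = 2 × 3 + 1
3 = 3 × 1 + 0
Continued fraction: [1; 2, 3]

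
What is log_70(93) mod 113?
69

Baby-step giant-step with step n = ⌈√113⌉ = 11.
Baby steps 70^j mod 113 (j:value) for j=0..10: 0:1, 1:70, 2:41, 3:45, 4:99, 5:37, 6:104, 7:48, 8:83, 9:47, 10:13.
Giant-step multiplier: 70^(-11) ≡ 70^(112-11) = 70^101 ≡ 19 (mod 113).
Giant steps γ_i = 93·19^i mod 113: γ_0=93, γ_1=72, γ_2=12, γ_3=2, γ_4=38, γ_5=44, γ_6=45 (in table at j=3).
x = i·n + j = 6·11 + 3 = 69.
Check: 70^69 ≡ 93 (mod 113).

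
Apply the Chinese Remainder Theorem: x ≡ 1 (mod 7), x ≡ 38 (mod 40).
78

Using Chinese Remainder Theorem:
M = 7 × 40 = 280
M1 = 40, M2 = 7
y1 = 40^(-1) mod 7 = 3
y2 = 7^(-1) mod 40 = 23
x = (1×40×3 + 38×7×23) mod 280 = 78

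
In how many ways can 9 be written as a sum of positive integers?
30

p(n) counts ways to write n as a sum of positive integers (order ignored).
Examples: 9; 8 + 1; 7 + 2; 7 + 1 + 1; 6 + 3; ... (30 total)
p(9) = 30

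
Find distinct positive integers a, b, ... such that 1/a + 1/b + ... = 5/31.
1/7 + 1/55 + 1/3979 + 1/23744683 + 1/1127619917796295

Greedy algorithm:
5/31: ceiling(31/5) = 7, use 1/7
4/217: ceiling(217/4) = 55, use 1/55
3/11935: ceiling(11935/3) = 3979, use 1/3979
2/47489365: ceiling(47489365/2) = 23744683, use 1/23744683
1/1127619917796295: ceiling(1127619917796295/1) = 1127619917796295, use 1/1127619917796295
Result: 5/31 = 1/7 + 1/55 + 1/3979 + 1/23744683 + 1/1127619917796295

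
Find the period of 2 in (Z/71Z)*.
35

71 is prime, so ord(2) divides φ(71) = 70.
Divisors of 70: 1, 2, 5, 7, 10, 14, 35, 70.
Repeated squaring: 2^1 ≡ 2, 2^2 ≡ 4, 2^4 ≡ 16, 2^8 ≡ 43, 2^16 ≡ 3, 2^32 ≡ 9, 2^64 ≡ 10 (mod 71).
Test 2^d mod 71 for each divisor d in increasing order:
2^1 ≡ 2
2^2 ≡ 4
2^5 = 2^4·2^1 ≡ 32
2^7 = 2^4·2^2·2^1 ≡ 57
2^10 = 2^8·2^2 ≡ 30
2^14 = 2^8·2^4·2^2 ≡ 54
2^35 = 2^32·2^2·2^1 ≡ 1  ← first divisor giving 1
The order is 35.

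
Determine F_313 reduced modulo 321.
232

Matrix identity: Q^n = [[F_(n+1), F_n], [F_n, F_(n-1)]] with Q = [[1,1],[1,0]].
n = 313 = 100111001₂. Square-and-multiply, entries mod 321:
Q^1 = [[1,1],[1,0]]
Q^2 = (Q^1)² = [[2,1],[1,1]]
Q^4 = (Q^2)² = [[5,3],[3,2]]
Q^9 = (Q^4)²·Q = [[55,34],[34,21]]
Q^19 = (Q^9)²·Q = [[24,8],[8,16]]
Q^39 = (Q^19)²·Q = [[318,319],[319,320]]
Q^78 = (Q^39)² = [[13,8],[8,5]]
Q^156 = (Q^78)² = [[233,144],[144,89]]
Q^313 = (Q^156)²·Q = [[55,232],[232,144]]
F_313 mod 321 = Q^313[0][1] = 232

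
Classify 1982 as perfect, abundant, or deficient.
deficient

Proper divisors of 1982: sum = 1 + 2 + 991 = 994
Since 994 < 1982, 1982 is deficient.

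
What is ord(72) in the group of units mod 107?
106

107 is prime, so ord(72) divides φ(107) = 106.
Divisors of 106: 1, 2, 53, 106.
Repeated squaring: 72^1 ≡ 72, 72^2 ≡ 48, 72^4 ≡ 57, 72^8 ≡ 39, 72^16 ≡ 23, 72^32 ≡ 101, 72^64 ≡ 36 (mod 107).
Test 72^d mod 107 for each divisor d in increasing order:
72^1 ≡ 72
72^2 ≡ 48
72^53 = 72^32·72^16·72^4·72^1 ≡ 106
72^106 = 72^64·72^32·72^8·72^2 ≡ 1  ← first divisor giving 1
The order is 106.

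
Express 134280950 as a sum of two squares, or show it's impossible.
Not possible

Factorization: 134280950 = 2 × 5^2 × 139^3
By Fermat: n is sum of two squares iff every prime p ≡ 3 (mod 4) appears to even power.
Prime(s) ≡ 3 (mod 4) with odd exponent: [(139, 3)]
Therefore 134280950 cannot be expressed as a² + b².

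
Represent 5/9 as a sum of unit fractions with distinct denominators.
1/2 + 1/18

Greedy algorithm:
5/9: ceiling(9/5) = 2, use 1/2
1/18: ceiling(18/1) = 18, use 1/18
Result: 5/9 = 1/2 + 1/18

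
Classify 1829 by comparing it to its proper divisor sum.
deficient

Proper divisors of 1829: sum = 1 + 31 + 59 = 91
Since 91 < 1829, 1829 is deficient.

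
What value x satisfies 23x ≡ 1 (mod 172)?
15

gcd(23, 172) = 1, so the inverse exists.
Extended Euclidean algorithm on (172, 23):
172 = 7 × 23 + 11  ⟹  11 = (1)·172 + (-7)·23
23 = 2 × 11 + 1  ⟹  1 = (-2)·172 + (15)·23
So (15)·23 ≡ 1 (mod 172), i.e. 23^(-1) ≡ 15 (mod 172).
Check: 23 × 15 = 345 ≡ 1 (mod 172)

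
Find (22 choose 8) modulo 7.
3

Using Lucas' theorem:
Write n=22 and k=8 in base 7:
n in base 7: [3, 1]
k in base 7: [1, 1]
C(22,8) mod 7 = ∏ C(n_i, k_i) mod 7
Digit binomials (mod 7): C(3,1) = 3; C(1,1) = 1
Product: 3 × 1 = 3 ≡ 3 (mod 7)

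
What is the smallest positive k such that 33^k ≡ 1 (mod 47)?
46

47 is prime, so ord(33) divides φ(47) = 46.
Divisors of 46: 1, 2, 23, 46.
Repeated squaring: 33^1 ≡ 33, 33^2 ≡ 8, 33^4 ≡ 17, 33^8 ≡ 7, 33^16 ≡ 2, 33^32 ≡ 4 (mod 47).
Test 33^d mod 47 for each divisor d in increasing order:
33^1 ≡ 33
33^2 ≡ 8
33^23 = 33^16·33^4·33^2·33^1 ≡ 46
33^46 = 33^32·33^8·33^4·33^2 ≡ 1  ← first divisor giving 1
The order is 46.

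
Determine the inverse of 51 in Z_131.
18

gcd(51, 131) = 1, so the inverse exists.
Extended Euclidean algorithm on (131, 51):
131 = 2 × 51 + 29  ⟹  29 = (1)·131 + (-2)·51
51 = 1 × 29 + 22  ⟹  22 = (-1)·131 + (3)·51
29 = 1 × 22 + 7  ⟹  7 = (2)·131 + (-5)·51
22 = 3 × 7 + 1  ⟹  1 = (-7)·131 + (18)·51
So (18)·51 ≡ 1 (mod 131), i.e. 51^(-1) ≡ 18 (mod 131).
Check: 51 × 18 = 918 ≡ 1 (mod 131)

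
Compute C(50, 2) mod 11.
4

Using Lucas' theorem:
Write n=50 and k=2 in base 11:
n in base 11: [4, 6]
k in base 11: [0, 2]
C(50,2) mod 11 = ∏ C(n_i, k_i) mod 11
Digit binomials (mod 11): C(4,0) = 1; C(6,2) = 15 ≡ 4
Product: 1 × 4 = 4 ≡ 4 (mod 11)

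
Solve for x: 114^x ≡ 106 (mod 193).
153

Baby-step giant-step with step n = ⌈√193⌉ = 14.
Baby steps 114^j mod 193 (j:value) for j=0..13: 0:1, 1:114, 2:65, 3:76, 4:172, 5:115, 6:179, 7:141, 8:55, 9:94, 10:101, 11:127, 12:3, 13:149.
Giant-step multiplier: 114^(-14) ≡ 114^(192-14) = 114^178 ≡ 97 (mod 193).
Giant steps γ_i = 106·97^i mod 193: γ_0=106, γ_1=53, γ_2=123, γ_3=158, γ_4=79, γ_5=136, γ_6=68, γ_7=34, γ_8=17, γ_9=105, γ_10=149 (in table at j=13).
x = i·n + j = 10·14 + 13 = 153.
Check: 114^153 ≡ 106 (mod 193).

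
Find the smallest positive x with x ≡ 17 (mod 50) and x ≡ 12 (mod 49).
2217

Using Chinese Remainder Theorem:
M = 50 × 49 = 2450
M1 = 49, M2 = 50
y1 = 49^(-1) mod 50 = 49
y2 = 50^(-1) mod 49 = 1
x = (17×49×49 + 12×50×1) mod 2450 = 2217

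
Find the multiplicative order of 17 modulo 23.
22

23 is prime, so ord(17) divides φ(23) = 22.
Divisors of 22: 1, 2, 11, 22.
Repeated squaring: 17^1 ≡ 17, 17^2 ≡ 13, 17^4 ≡ 8, 17^8 ≡ 18, 17^16 ≡ 2 (mod 23).
Test 17^d mod 23 for each divisor d in increasing order:
17^1 ≡ 17
17^2 ≡ 13
17^11 = 17^8·17^2·17^1 ≡ 22
17^22 = 17^16·17^4·17^2 ≡ 1  ← first divisor giving 1
The order is 22.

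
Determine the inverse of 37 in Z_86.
7

gcd(37, 86) = 1, so the inverse exists.
Extended Euclidean algorithm on (86, 37):
86 = 2 × 37 + 12  ⟹  12 = (1)·86 + (-2)·37
37 = 3 × 12 + 1  ⟹  1 = (-3)·86 + (7)·37
So (7)·37 ≡ 1 (mod 86), i.e. 37^(-1) ≡ 7 (mod 86).
Check: 37 × 7 = 259 ≡ 1 (mod 86)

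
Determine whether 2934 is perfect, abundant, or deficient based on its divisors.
abundant

Proper divisors of 2934: sum = 1 + 2 + 3 + 6 + 9 + 18 + 163 + 326 + 489 + 978 + 1467 = 3462
Since 3462 > 2934, 2934 is abundant.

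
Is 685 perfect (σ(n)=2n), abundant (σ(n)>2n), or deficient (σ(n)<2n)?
deficient

Proper divisors of 685: sum = 1 + 5 + 137 = 143
Since 143 < 685, 685 is deficient.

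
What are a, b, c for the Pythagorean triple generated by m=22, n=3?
(475, 132, 493)

Euclid's formula: a = m² - n², b = 2mn, c = m² + n²
m = 22, n = 3
a = 22² - 3² = 484 - 9 = 475
b = 2 × 22 × 3 = 132
c = 22² + 3² = 484 + 9 = 493
Verification: 475² + 132² = 225625 + 17424 = 243049 = 493² ✓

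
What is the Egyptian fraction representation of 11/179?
1/17 + 1/381 + 1/231877 + 1/134417125946 + 1/36135927495031235663886

Greedy algorithm:
11/179: ceiling(179/11) = 17, use 1/17
8/3043: ceiling(3043/8) = 381, use 1/381
5/1159383: ceiling(1159383/5) = 231877, use 1/231877
2/268834251891: ceiling(268834251891/2) = 134417125946, use 1/134417125946
1/36135927495031235663886: ceiling(36135927495031235663886/1) = 36135927495031235663886, use 1/36135927495031235663886
Result: 11/179 = 1/17 + 1/381 + 1/231877 + 1/134417125946 + 1/36135927495031235663886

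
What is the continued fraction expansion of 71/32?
[2; 4, 1, 1, 3]

Euclidean algorithm steps:
71 = 2 × 32 + 7
32 = 4 × 7 + 4
7 = 1 × 4 + 3
4 = 1 × 3 + 1
3 = 3 × 1 + 0
Continued fraction: [2; 4, 1, 1, 3]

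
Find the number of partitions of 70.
4087968

p(n) counts ways to write n as a sum of positive integers (order ignored).
Euler's pentagonal recurrence: p(k) = p(k-1) + p(k-2) - p(k-5) - p(k-7) + p(k-12) + p(k-15) - ... (offsets j(3j∓1)/2, signs ++--, p(0)=1, p(<0)=0).
DP table for k = 0..69: p(0)=1, p(1)=1, p(2)=2, p(3)=3, p(4)=5, p(5)=7, p(6)=11, p(7)=15, p(8)=22, p(9)=30, p(10)=42, p(11)=56, p(12)=77, p(13)=101, p(14)=135, p(15)=176, p(16)=231, p(17)=297, p(18)=385, p(19)=490, p(20)=627, p(21)=792, p(22)=1002, p(23)=1255, p(24)=1575, p(25)=1958, p(26)=2436, p(27)=3010, p(28)=3718, p(29)=4565, p(30)=5604, p(31)=6842, p(32)=8349, p(33)=10143, p(34)=12310, p(35)=14883, p(36)=17977, p(37)=21637, p(38)=26015, p(39)=31185, p(40)=37338, p(41)=44583, p(42)=53174, p(43)=63261, p(44)=75175, p(45)=89134, p(46)=105558, p(47)=124754, p(48)=147273, p(49)=173525, p(50)=204226, p(51)=239943, p(52)=281589, p(53)=329931, p(54)=386155, p(55)=451276, p(56)=526823, p(57)=614154, p(58)=715220, p(59)=831820, p(60)=966467, p(61)=1121505, p(62)=1300156, p(63)=1505499, p(64)=1741630, p(65)=2012558, p(66)=2323520, p(67)=2679689, p(68)=3087735, p(69)=3554345.
Final step: p(70) = p(69) + p(68) - p(65) - p(63) + p(58) + p(55) - p(48) - p(44) + p(35) + p(30) - p(19) - p(13) + p(0)
= 3554345 + 3087735 - 2012558 - 1505499 + 715220 + 451276 - 147273 - 75175 + 14883 + 5604 - 490 - 101 + 1
= 4087968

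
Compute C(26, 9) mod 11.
0

Using Lucas' theorem:
Write n=26 and k=9 in base 11:
n in base 11: [2, 4]
k in base 11: [0, 9]
C(26,9) mod 11 = ∏ C(n_i, k_i) mod 11
Digit binomials (mod 11): C(2,0) = 1; C(4,9) = 0 (k_i > n_i)
Product: 1 × 0 = 0 ≡ 0 (mod 11)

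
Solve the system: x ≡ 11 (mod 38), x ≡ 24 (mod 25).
49

Using Chinese Remainder Theorem:
M = 38 × 25 = 950
M1 = 25, M2 = 38
y1 = 25^(-1) mod 38 = 35
y2 = 38^(-1) mod 25 = 2
x = (11×25×35 + 24×38×2) mod 950 = 49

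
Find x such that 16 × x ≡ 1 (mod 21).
4

gcd(16, 21) = 1, so the inverse exists.
Extended Euclidean algorithm on (21, 16):
21 = 1 × 16 + 5  ⟹  5 = (1)·21 + (-1)·16
16 = 3 × 5 + 1  ⟹  1 = (-3)·21 + (4)·16
So (4)·16 ≡ 1 (mod 21), i.e. 16^(-1) ≡ 4 (mod 21).
Check: 16 × 4 = 64 ≡ 1 (mod 21)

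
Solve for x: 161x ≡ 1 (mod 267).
68

gcd(161, 267) = 1, so the inverse exists.
Extended Euclidean algorithm on (267, 161):
267 = 1 × 161 + 106  ⟹  106 = (1)·267 + (-1)·161
161 = 1 × 106 + 55  ⟹  55 = (-1)·267 + (2)·161
106 = 1 × 55 + 51  ⟹  51 = (2)·267 + (-3)·161
55 = 1 × 51 + 4  ⟹  4 = (-3)·267 + (5)·161
51 = 12 × 4 + 3  ⟹  3 = (38)·267 + (-63)·161
4 = 1 × 3 + 1  ⟹  1 = (-41)·267 + (68)·161
So (68)·161 ≡ 1 (mod 267), i.e. 161^(-1) ≡ 68 (mod 267).
Check: 161 × 68 = 10948 ≡ 1 (mod 267)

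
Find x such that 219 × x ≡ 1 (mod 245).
179

gcd(219, 245) = 1, so the inverse exists.
Extended Euclidean algorithm on (245, 219):
245 = 1 × 219 + 26  ⟹  26 = (1)·245 + (-1)·219
219 = 8 × 26 + 11  ⟹  11 = (-8)·245 + (9)·219
26 = 2 × 11 + 4  ⟹  4 = (17)·245 + (-19)·219
11 = 2 × 4 + 3  ⟹  3 = (-42)·245 + (47)·219
4 = 1 × 3 + 1  ⟹  1 = (59)·245 + (-66)·219
So (-66)·219 ≡ 1 (mod 245), i.e. 219^(-1) ≡ -66 ≡ 179 (mod 245).
Check: 219 × 179 = 39201 ≡ 1 (mod 245)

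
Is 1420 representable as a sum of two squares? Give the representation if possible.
Not possible

Factorization: 1420 = 2^2 × 5 × 71
By Fermat: n is sum of two squares iff every prime p ≡ 3 (mod 4) appears to even power.
Prime(s) ≡ 3 (mod 4) with odd exponent: [(71, 1)]
Therefore 1420 cannot be expressed as a² + b².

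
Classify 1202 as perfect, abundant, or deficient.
deficient

Proper divisors of 1202: sum = 1 + 2 + 601 = 604
Since 604 < 1202, 1202 is deficient.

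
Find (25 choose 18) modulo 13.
12

Using Lucas' theorem:
Write n=25 and k=18 in base 13:
n in base 13: [1, 12]
k in base 13: [1, 5]
C(25,18) mod 13 = ∏ C(n_i, k_i) mod 13
Digit binomials (mod 13): C(1,1) = 1; C(12,5) = 792 ≡ 12
Product: 1 × 12 = 12 ≡ 12 (mod 13)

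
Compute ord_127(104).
63

127 is prime, so ord(104) divides φ(127) = 126.
Divisors of 126: 1, 2, 3, 6, 7, 9, 14, 18, 21, 42, 63, 126.
Repeated squaring: 104^1 ≡ 104, 104^2 ≡ 21, 104^4 ≡ 60, 104^8 ≡ 44, 104^16 ≡ 31, 104^32 ≡ 72, 104^64 ≡ 104 (mod 127).
Test 104^d mod 127 for each divisor d in increasing order:
104^1 ≡ 104
104^2 ≡ 21
104^3 = 104^2·104^1 ≡ 25
104^6 = 104^4·104^2 ≡ 117
104^7 = 104^4·104^2·104^1 ≡ 103
104^9 = 104^8·104^1 ≡ 4
104^14 = 104^8·104^4·104^2 ≡ 68
104^18 = 104^16·104^2 ≡ 16
104^21 = 104^16·104^4·104^1 ≡ 19
104^42 = 104^32·104^8·104^2 ≡ 107
104^63 = 104^32·104^16·104^8·104^4·104^2·104^1 ≡ 1  ← first divisor giving 1
The order is 63.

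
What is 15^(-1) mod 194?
13

gcd(15, 194) = 1, so the inverse exists.
Extended Euclidean algorithm on (194, 15):
194 = 12 × 15 + 14  ⟹  14 = (1)·194 + (-12)·15
15 = 1 × 14 + 1  ⟹  1 = (-1)·194 + (13)·15
So (13)·15 ≡ 1 (mod 194), i.e. 15^(-1) ≡ 13 (mod 194).
Check: 15 × 13 = 195 ≡ 1 (mod 194)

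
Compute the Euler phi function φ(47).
46

47 = 47
φ(n) = n × ∏(1 - 1/p) for each prime p dividing n
φ(47) = 47 × (1 - 1/47) = 46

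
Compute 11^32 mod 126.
121

Repeated squaring. Binary of 32 = 100000.
11^1 ≡ 11 (mod 126); 11^2 ≡ 121 (mod 126); 11^4 ≡ 25 (mod 126); 11^8 ≡ 121 (mod 126); 11^16 ≡ 25 (mod 126); 11^32 ≡ 121 (mod 126)
11^32 = 11^32 ≡ 121 (mod 126)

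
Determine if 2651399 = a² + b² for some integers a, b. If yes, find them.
Not possible

Factorization: 2651399 = 31^3 × 89
By Fermat: n is sum of two squares iff every prime p ≡ 3 (mod 4) appears to even power.
Prime(s) ≡ 3 (mod 4) with odd exponent: [(31, 3)]
Therefore 2651399 cannot be expressed as a² + b².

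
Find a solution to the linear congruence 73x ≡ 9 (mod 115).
x ≡ 8 (mod 115)

gcd(73, 115) = 1, which divides 9, so solutions exist.
Find 73^(-1) mod 115 by the extended Euclidean algorithm:
115 = 1 × 73 + 42  ⟹  42 = (1)·115 + (-1)·73
73 = 1 × 42 + 31  ⟹  31 = (-1)·115 + (2)·73
42 = 1 × 31 + 11  ⟹  11 = (2)·115 + (-3)·73
31 = 2 × 11 + 9  ⟹  9 = (-5)·115 + (8)·73
11 = 1 × 9 + 2  ⟹  2 = (7)·115 + (-11)·73
9 = 4 × 2 + 1  ⟹  1 = (-33)·115 + (52)·73
So (52)·73 ≡ 1 (mod 115), i.e. 73^(-1) ≡ 52 (mod 115).
x ≡ 52 × 9 = 468 ≡ 8 (mod 115).
Check: 73 × 8 = 584 ≡ 9 (mod 115).
Unique solution: x ≡ 8 (mod 115)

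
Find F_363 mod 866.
20

Matrix identity: Q^n = [[F_(n+1), F_n], [F_n, F_(n-1)]] with Q = [[1,1],[1,0]].
n = 363 = 101101011₂. Square-and-multiply, entries mod 866:
Q^1 = [[1,1],[1,0]]
Q^2 = (Q^1)² = [[2,1],[1,1]]
Q^5 = (Q^2)²·Q = [[8,5],[5,3]]
Q^11 = (Q^5)²·Q = [[144,89],[89,55]]
Q^22 = (Q^11)² = [[79,391],[391,554]]
Q^45 = (Q^22)²·Q = [[471,644],[644,693]]
Q^90 = (Q^45)² = [[67,526],[526,407]]
Q^181 = (Q^90)²·Q = [[497,581],[581,782]]
Q^363 = (Q^181)²·Q = [[91,20],[20,71]]
F_363 mod 866 = Q^363[0][1] = 20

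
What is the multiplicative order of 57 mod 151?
50

151 is prime, so ord(57) divides φ(151) = 150.
Divisors of 150: 1, 2, 3, 5, 6, 10, 15, 25, 30, 50, 75, 150.
Repeated squaring: 57^1 ≡ 57, 57^2 ≡ 78, 57^4 ≡ 44, 57^8 ≡ 124, 57^16 ≡ 125, 57^32 ≡ 72, 57^64 ≡ 50, 57^128 ≡ 84 (mod 151).
Test 57^d mod 151 for each divisor d in increasing order:
57^1 ≡ 57
57^2 ≡ 78
57^3 = 57^2·57^1 ≡ 67
57^5 = 57^4·57^1 ≡ 92
57^6 = 57^4·57^2 ≡ 110
57^10 = 57^8·57^2 ≡ 8
57^15 = 57^8·57^4·57^2·57^1 ≡ 132
57^25 = 57^16·57^8·57^1 ≡ 150
57^30 = 57^16·57^8·57^4·57^2 ≡ 59
57^50 = 57^32·57^16·57^2 ≡ 1  ← first divisor giving 1
The order is 50.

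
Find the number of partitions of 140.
15065878135

p(n) counts ways to write n as a sum of positive integers (order ignored).
Euler's pentagonal recurrence: p(k) = p(k-1) + p(k-2) - p(k-5) - p(k-7) + p(k-12) + p(k-15) - ... (offsets j(3j∓1)/2, signs ++--, p(0)=1, p(<0)=0).
DP table for k = 0..139: p(0)=1, p(1)=1, p(2)=2, p(3)=3, p(4)=5, p(5)=7, p(6)=11, p(7)=15, p(8)=22, p(9)=30, p(10)=42, p(11)=56, p(12)=77, p(13)=101, p(14)=135, p(15)=176, p(16)=231, p(17)=297, p(18)=385, p(19)=490, p(20)=627, p(21)=792, p(22)=1002, p(23)=1255, p(24)=1575, p(25)=1958, p(26)=2436, p(27)=3010, p(28)=3718, p(29)=4565, p(30)=5604, p(31)=6842, p(32)=8349, p(33)=10143, p(34)=12310, p(35)=14883, p(36)=17977, p(37)=21637, p(38)=26015, p(39)=31185, p(40)=37338, p(41)=44583, p(42)=53174, p(43)=63261, p(44)=75175, p(45)=89134, p(46)=105558, p(47)=124754, p(48)=147273, p(49)=173525, p(50)=204226, p(51)=239943, p(52)=281589, p(53)=329931, p(54)=386155, p(55)=451276, p(56)=526823, p(57)=614154, p(58)=715220, p(59)=831820, p(60)=966467, p(61)=1121505, p(62)=1300156, p(63)=1505499, p(64)=1741630, p(65)=2012558, p(66)=2323520, p(67)=2679689, p(68)=3087735, p(69)=3554345, p(70)=4087968, p(71)=4697205, p(72)=5392783, p(73)=6185689, p(74)=7089500, p(75)=8118264, p(76)=9289091, p(77)=10619863, p(78)=12132164, p(79)=13848650, p(80)=15796476, p(81)=18004327, p(82)=20506255, p(83)=23338469, p(84)=26543660, p(85)=30167357, p(86)=34262962, p(87)=38887673, p(88)=44108109, p(89)=49995925, p(90)=56634173, p(91)=64112359, p(92)=72533807, p(93)=82010177, p(94)=92669720, p(95)=104651419, p(96)=118114304, p(97)=133230930, p(98)=150198136, p(99)=169229875, p(100)=190569292, p(101)=214481126, p(102)=241265379, p(103)=271248950, p(104)=304801365, p(105)=342325709, p(106)=384276336, p(107)=431149389, p(108)=483502844, p(109)=541946240, p(110)=607163746, p(111)=679903203, p(112)=761002156, p(113)=851376628, p(114)=952050665, p(115)=1064144451, p(116)=1188908248, p(117)=1327710076, p(118)=1482074143, p(119)=1653668665, p(120)=1844349560, p(121)=2056148051, p(122)=2291320912, p(123)=2552338241, p(124)=2841940500, p(125)=3163127352, p(126)=3519222692, p(127)=3913864295, p(128)=4351078600, p(129)=4835271870, p(130)=5371315400, p(131)=5964539504, p(132)=6620830889, p(133)=7346629512, p(134)=8149040695, p(135)=9035836076, p(136)=10015581680, p(137)=11097645016, p(138)=12292341831, p(139)=13610949895.
Final step: p(140) = p(139) + p(138) - p(135) - p(133) + p(128) + p(125) - p(118) - p(114) + p(105) + p(100) - p(89) - p(83) + p(70) + p(63) - p(48) - p(40) + p(23) + p(14)
= 13610949895 + 12292341831 - 9035836076 - 7346629512 + 4351078600 + 3163127352 - 1482074143 - 952050665 + 342325709 + 190569292 - 49995925 - 23338469 + 4087968 + 1505499 - 147273 - 37338 + 1255 + 135
= 15065878135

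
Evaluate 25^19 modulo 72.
25

Repeated squaring. Binary of 19 = 10011.
25^1 ≡ 25 (mod 72); 25^2 ≡ 49 (mod 72); 25^4 ≡ 25 (mod 72); 25^8 ≡ 49 (mod 72); 25^16 ≡ 25 (mod 72)
25^19 = 25^1 × 25^2 × 25^16 ≡ 25 (mod 72)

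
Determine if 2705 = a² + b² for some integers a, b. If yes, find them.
1² + 52² (a=1, b=52)

Factorization: 2705 = 5 × 541
By Fermat: n is sum of two squares iff every prime p ≡ 3 (mod 4) appears to even power.
All primes ≡ 3 (mod 4) appear to even power.
Search a = 0, 1, 2, … for 2705 - a² a perfect square: first hit at a = 1: 2705 - 1 = 2704 = 52².
2705 = 1² + 52² = 1 + 2704 ✓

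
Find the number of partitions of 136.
10015581680

p(n) counts ways to write n as a sum of positive integers (order ignored).
Euler's pentagonal recurrence: p(k) = p(k-1) + p(k-2) - p(k-5) - p(k-7) + p(k-12) + p(k-15) - ... (offsets j(3j∓1)/2, signs ++--, p(0)=1, p(<0)=0).
DP table for k = 0..135: p(0)=1, p(1)=1, p(2)=2, p(3)=3, p(4)=5, p(5)=7, p(6)=11, p(7)=15, p(8)=22, p(9)=30, p(10)=42, p(11)=56, p(12)=77, p(13)=101, p(14)=135, p(15)=176, p(16)=231, p(17)=297, p(18)=385, p(19)=490, p(20)=627, p(21)=792, p(22)=1002, p(23)=1255, p(24)=1575, p(25)=1958, p(26)=2436, p(27)=3010, p(28)=3718, p(29)=4565, p(30)=5604, p(31)=6842, p(32)=8349, p(33)=10143, p(34)=12310, p(35)=14883, p(36)=17977, p(37)=21637, p(38)=26015, p(39)=31185, p(40)=37338, p(41)=44583, p(42)=53174, p(43)=63261, p(44)=75175, p(45)=89134, p(46)=105558, p(47)=124754, p(48)=147273, p(49)=173525, p(50)=204226, p(51)=239943, p(52)=281589, p(53)=329931, p(54)=386155, p(55)=451276, p(56)=526823, p(57)=614154, p(58)=715220, p(59)=831820, p(60)=966467, p(61)=1121505, p(62)=1300156, p(63)=1505499, p(64)=1741630, p(65)=2012558, p(66)=2323520, p(67)=2679689, p(68)=3087735, p(69)=3554345, p(70)=4087968, p(71)=4697205, p(72)=5392783, p(73)=6185689, p(74)=7089500, p(75)=8118264, p(76)=9289091, p(77)=10619863, p(78)=12132164, p(79)=13848650, p(80)=15796476, p(81)=18004327, p(82)=20506255, p(83)=23338469, p(84)=26543660, p(85)=30167357, p(86)=34262962, p(87)=38887673, p(88)=44108109, p(89)=49995925, p(90)=56634173, p(91)=64112359, p(92)=72533807, p(93)=82010177, p(94)=92669720, p(95)=104651419, p(96)=118114304, p(97)=133230930, p(98)=150198136, p(99)=169229875, p(100)=190569292, p(101)=214481126, p(102)=241265379, p(103)=271248950, p(104)=304801365, p(105)=342325709, p(106)=384276336, p(107)=431149389, p(108)=483502844, p(109)=541946240, p(110)=607163746, p(111)=679903203, p(112)=761002156, p(113)=851376628, p(114)=952050665, p(115)=1064144451, p(116)=1188908248, p(117)=1327710076, p(118)=1482074143, p(119)=1653668665, p(120)=1844349560, p(121)=2056148051, p(122)=2291320912, p(123)=2552338241, p(124)=2841940500, p(125)=3163127352, p(126)=3519222692, p(127)=3913864295, p(128)=4351078600, p(129)=4835271870, p(130)=5371315400, p(131)=5964539504, p(132)=6620830889, p(133)=7346629512, p(134)=8149040695, p(135)=9035836076.
Final step: p(136) = p(135) + p(134) - p(131) - p(129) + p(124) + p(121) - p(114) - p(110) + p(101) + p(96) - p(85) - p(79) + p(66) + p(59) - p(44) - p(36) + p(19) + p(10)
= 9035836076 + 8149040695 - 5964539504 - 4835271870 + 2841940500 + 2056148051 - 952050665 - 607163746 + 214481126 + 118114304 - 30167357 - 13848650 + 2323520 + 831820 - 75175 - 17977 + 490 + 42
= 10015581680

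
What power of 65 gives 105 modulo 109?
48

Baby-step giant-step with step n = ⌈√109⌉ = 11.
Baby steps 65^j mod 109 (j:value) for j=0..10: 0:1, 1:65, 2:83, 3:54, 4:22, 5:13, 6:82, 7:98, 8:48, 9:68, 10:60.
Giant-step multiplier: 65^(-11) ≡ 65^(108-11) = 65^97 ≡ 59 (mod 109).
Giant steps γ_i = 105·59^i mod 109: γ_0=105, γ_1=91, γ_2=28, γ_3=17, γ_4=22 (in table at j=4).
x = i·n + j = 4·11 + 4 = 48.
Check: 65^48 ≡ 105 (mod 109).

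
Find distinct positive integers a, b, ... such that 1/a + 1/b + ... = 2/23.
1/12 + 1/276

Greedy algorithm:
2/23: ceiling(23/2) = 12, use 1/12
1/276: ceiling(276/1) = 276, use 1/276
Result: 2/23 = 1/12 + 1/276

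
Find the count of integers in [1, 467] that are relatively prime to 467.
466

467 = 467
φ(n) = n × ∏(1 - 1/p) for each prime p dividing n
φ(467) = 467 × (1 - 1/467) = 466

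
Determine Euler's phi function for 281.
280

281 = 281
φ(n) = n × ∏(1 - 1/p) for each prime p dividing n
φ(281) = 281 × (1 - 1/281) = 280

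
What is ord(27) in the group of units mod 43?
14

43 is prime, so ord(27) divides φ(43) = 42.
Divisors of 42: 1, 2, 3, 6, 7, 14, 21, 42.
Repeated squaring: 27^1 ≡ 27, 27^2 ≡ 41, 27^4 ≡ 4, 27^8 ≡ 16, 27^16 ≡ 41, 27^32 ≡ 4 (mod 43).
Test 27^d mod 43 for each divisor d in increasing order:
27^1 ≡ 27
27^2 ≡ 41
27^3 = 27^2·27^1 ≡ 32
27^6 = 27^4·27^2 ≡ 35
27^7 = 27^4·27^2·27^1 ≡ 42
27^14 = 27^8·27^4·27^2 ≡ 1  ← first divisor giving 1
The order is 14.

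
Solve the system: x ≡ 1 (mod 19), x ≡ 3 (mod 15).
153

Using Chinese Remainder Theorem:
M = 19 × 15 = 285
M1 = 15, M2 = 19
y1 = 15^(-1) mod 19 = 14
y2 = 19^(-1) mod 15 = 4
x = (1×15×14 + 3×19×4) mod 285 = 153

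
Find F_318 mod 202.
160

Matrix identity: Q^n = [[F_(n+1), F_n], [F_n, F_(n-1)]] with Q = [[1,1],[1,0]].
n = 318 = 100111110₂. Square-and-multiply, entries mod 202:
Q^1 = [[1,1],[1,0]]
Q^2 = (Q^1)² = [[2,1],[1,1]]
Q^4 = (Q^2)² = [[5,3],[3,2]]
Q^9 = (Q^4)²·Q = [[55,34],[34,21]]
Q^19 = (Q^9)²·Q = [[99,141],[141,160]]
Q^39 = (Q^19)²·Q = [[147,190],[190,159]]
Q^79 = (Q^39)²·Q = [[103,139],[139,166]]
Q^159 = (Q^79)²·Q = [[55,34],[34,21]]
Q^318 = (Q^159)² = [[141,160],[160,183]]
F_318 mod 202 = Q^318[0][1] = 160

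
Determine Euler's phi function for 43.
42

43 = 43
φ(n) = n × ∏(1 - 1/p) for each prime p dividing n
φ(43) = 43 × (1 - 1/43) = 42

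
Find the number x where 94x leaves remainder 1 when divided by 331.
81

gcd(94, 331) = 1, so the inverse exists.
Extended Euclidean algorithm on (331, 94):
331 = 3 × 94 + 49  ⟹  49 = (1)·331 + (-3)·94
94 = 1 × 49 + 45  ⟹  45 = (-1)·331 + (4)·94
49 = 1 × 45 + 4  ⟹  4 = (2)·331 + (-7)·94
45 = 11 × 4 + 1  ⟹  1 = (-23)·331 + (81)·94
So (81)·94 ≡ 1 (mod 331), i.e. 94^(-1) ≡ 81 (mod 331).
Check: 94 × 81 = 7614 ≡ 1 (mod 331)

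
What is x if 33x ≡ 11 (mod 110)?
x ≡ 7 (mod 10)

gcd(33, 110) = 11, which divides 11, so solutions exist.
Divide through by 11: 3x ≡ 1 (mod 10).
Find 3^(-1) mod 10 by the extended Euclidean algorithm:
10 = 3 × 3 + 1  ⟹  1 = (1)·10 + (-3)·3
So (-3)·3 ≡ 1 (mod 10), i.e. 3^(-1) ≡ -3 ≡ 7 (mod 10).
x ≡ 7 × 1 = 7 ≡ 7 (mod 10).
Check: 33 × 7 = 231 ≡ 11 (mod 110).
x ≡ 7 (mod 10), giving 11 solutions mod 110.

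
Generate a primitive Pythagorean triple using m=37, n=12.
(1225, 888, 1513)

Euclid's formula: a = m² - n², b = 2mn, c = m² + n²
m = 37, n = 12
a = 37² - 12² = 1369 - 144 = 1225
b = 2 × 37 × 12 = 888
c = 37² + 12² = 1369 + 144 = 1513
Verification: 1225² + 888² = 1500625 + 788544 = 2289169 = 1513² ✓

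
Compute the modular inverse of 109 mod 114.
91

gcd(109, 114) = 1, so the inverse exists.
Extended Euclidean algorithm on (114, 109):
114 = 1 × 109 + 5  ⟹  5 = (1)·114 + (-1)·109
109 = 21 × 5 + 4  ⟹  4 = (-21)·114 + (22)·109
5 = 1 × 4 + 1  ⟹  1 = (22)·114 + (-23)·109
So (-23)·109 ≡ 1 (mod 114), i.e. 109^(-1) ≡ -23 ≡ 91 (mod 114).
Check: 109 × 91 = 9919 ≡ 1 (mod 114)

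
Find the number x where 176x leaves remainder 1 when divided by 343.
267

gcd(176, 343) = 1, so the inverse exists.
Extended Euclidean algorithm on (343, 176):
343 = 1 × 176 + 167  ⟹  167 = (1)·343 + (-1)·176
176 = 1 × 167 + 9  ⟹  9 = (-1)·343 + (2)·176
167 = 18 × 9 + 5  ⟹  5 = (19)·343 + (-37)·176
9 = 1 × 5 + 4  ⟹  4 = (-20)·343 + (39)·176
5 = 1 × 4 + 1  ⟹  1 = (39)·343 + (-76)·176
So (-76)·176 ≡ 1 (mod 343), i.e. 176^(-1) ≡ -76 ≡ 267 (mod 343).
Check: 176 × 267 = 46992 ≡ 1 (mod 343)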